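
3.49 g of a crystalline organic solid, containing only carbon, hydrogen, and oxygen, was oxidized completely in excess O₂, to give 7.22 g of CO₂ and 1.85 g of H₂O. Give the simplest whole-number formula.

C4H5O2

mol C = 7.22 g CO₂ ÷ 44.009 g/mol = 0.1641 mol
mol H = 2 × 1.85 g H₂O ÷ 18.015 g/mol = 0.2054 mol
mass O = 3.49 − (1.970 + 0.2070) = 1.312 g → mol O = 1.312 ÷ 15.999 = 0.08204 mol
Divide by the smallest (0.08204 mol): C 2.000, H 2.504, O 1.000
Multiplying each by 2 gives whole numbers: C 4.00, H 5.01, O 2.00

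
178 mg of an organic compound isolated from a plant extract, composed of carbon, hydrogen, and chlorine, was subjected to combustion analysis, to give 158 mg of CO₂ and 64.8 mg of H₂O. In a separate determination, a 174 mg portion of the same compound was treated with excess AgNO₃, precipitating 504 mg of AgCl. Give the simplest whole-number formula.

mol C = 0.158 g CO₂ ÷ 44.009 g/mol = 0.003590 mol
mol H = 2 × 0.0648 g H₂O ÷ 18.015 g/mol = 0.007194 mol
From the AgCl data: mol Cl per gram of compound = (0.504 ÷ 143.318) ÷ 0.174 = 0.02021 mol/g, so in the 0.178 g combustion sample mol Cl = 0.003597 mol
Divide by the smallest (0.003590 mol): C 1.000, H 2.004, Cl 1.002

CH2Cl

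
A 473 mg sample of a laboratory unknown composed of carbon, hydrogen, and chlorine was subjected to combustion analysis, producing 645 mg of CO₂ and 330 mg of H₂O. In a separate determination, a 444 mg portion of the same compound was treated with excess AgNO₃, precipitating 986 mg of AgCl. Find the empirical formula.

mol C = 0.645 g CO₂ ÷ 44.009 g/mol = 0.01466 mol
mol H = 2 × 0.330 g H₂O ÷ 18.015 g/mol = 0.03664 mol
From the AgCl data: mol Cl per gram of compound = (0.986 ÷ 143.318) ÷ 0.444 = 0.01550 mol/g, so in the 0.473 g combustion sample mol Cl = 0.007329 mol
Divide by the smallest (0.007329 mol): C 2.000, H 4.999, Cl 1.000

C2H5Cl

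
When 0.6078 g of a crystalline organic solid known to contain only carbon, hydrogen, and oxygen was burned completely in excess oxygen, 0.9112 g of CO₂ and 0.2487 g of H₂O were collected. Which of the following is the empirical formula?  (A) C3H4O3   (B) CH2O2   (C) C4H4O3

(A) C3H4O3

mol C = 0.9112 g CO₂ ÷ 44.009 g/mol = 0.020705 mol
mol H = 2 × 0.2487 g H₂O ÷ 18.015 g/mol = 0.027610 mol
mass O = 0.6078 − (0.24869 + 0.027831) = 0.33128 g → mol O = 0.33128 ÷ 15.999 = 0.020706 mol
Divide by the smallest (0.020705 mol): C 1.000, H 1.334, O 1.000
Multiplying each by 3 gives whole numbers: C 3.00, H 4.00, O 3.00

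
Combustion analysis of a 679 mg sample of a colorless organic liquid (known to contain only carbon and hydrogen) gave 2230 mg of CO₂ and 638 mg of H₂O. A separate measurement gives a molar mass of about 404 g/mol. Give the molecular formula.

mol C = 2.23 g CO₂ ÷ 44.009 g/mol = 0.05067 mol
mol H = 2 × 0.638 g H₂O ÷ 18.015 g/mol = 0.07083 mol
Divide by the smallest (0.05067 mol): C 1.000, H 1.398
Multiplying each by 5 gives whole numbers: C 5.00, H 6.99
Empirical formula: C5H7
Empirical-formula mass = 67.11 g/mol; 404 ÷ 67.11 ≈ 6, so the molecular formula is C30H42.

C30H42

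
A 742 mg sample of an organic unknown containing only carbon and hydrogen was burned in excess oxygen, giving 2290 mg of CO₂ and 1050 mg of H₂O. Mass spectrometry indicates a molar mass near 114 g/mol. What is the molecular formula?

mol C = 2.29 g CO₂ ÷ 44.009 g/mol = 0.05203 mol
mol H = 2 × 1.05 g H₂O ÷ 18.015 g/mol = 0.1166 mol
Divide by the smallest (0.05203 mol): C 1.000, H 2.240
Multiplying each by 4 gives whole numbers: C 4.00, H 8.96
Empirical formula: C4H9
Empirical-formula mass = 57.12 g/mol; 114 ÷ 57.12 ≈ 2, so the molecular formula is C8H18.

C8H18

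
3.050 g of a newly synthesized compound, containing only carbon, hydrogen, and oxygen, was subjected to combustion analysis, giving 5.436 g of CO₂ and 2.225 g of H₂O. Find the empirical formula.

mol C = 5.436 g CO₂ ÷ 44.009 g/mol = 0.12352 mol
mol H = 2 × 2.225 g H₂O ÷ 18.015 g/mol = 0.24702 mol
mass O = 3.050 − (1.4836 + 0.24899) = 1.3174 g → mol O = 1.3174 ÷ 15.999 = 0.082343 mol
Divide by the smallest (0.082343 mol): C 1.500, H 3.000, O 1.000
Multiplying each by 2 gives whole numbers: C 3.00, H 6.00, O 2.00

C3H6O2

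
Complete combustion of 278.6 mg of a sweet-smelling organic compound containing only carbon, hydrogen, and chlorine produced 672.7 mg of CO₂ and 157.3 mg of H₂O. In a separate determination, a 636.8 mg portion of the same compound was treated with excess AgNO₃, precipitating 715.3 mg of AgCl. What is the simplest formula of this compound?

C7H8Cl

mol C = 0.6727 g CO₂ ÷ 44.009 g/mol = 0.015286 mol
mol H = 2 × 0.1573 g H₂O ÷ 18.015 g/mol = 0.017463 mol
From the AgCl data: mol Cl per gram of compound = (0.7153 ÷ 143.318) ÷ 0.6368 = 0.0078376 mol/g, so in the 0.2786 g combustion sample mol Cl = 0.0021836 mol
Divide by the smallest (0.0021836 mol): C 7.000, H 7.998, Cl 1.000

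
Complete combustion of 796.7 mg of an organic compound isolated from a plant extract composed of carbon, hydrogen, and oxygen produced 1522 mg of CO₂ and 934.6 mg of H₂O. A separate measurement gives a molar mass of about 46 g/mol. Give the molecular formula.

C2H6O

mol C = 1.522 g CO₂ ÷ 44.009 g/mol = 0.034584 mol
mol H = 2 × 0.9346 g H₂O ÷ 18.015 g/mol = 0.10376 mol
mass O = 0.7967 − (0.41539 + 0.10459) = 0.27673 g → mol O = 0.27673 ÷ 15.999 = 0.017296 mol
Divide by the smallest (0.017296 mol): C 1.999, H 5.999, O 1.000
Empirical formula: C2H6O
Empirical-formula mass = 46.07 g/mol; 46 ÷ 46.07 ≈ 1, so the molecular formula is C2H6O.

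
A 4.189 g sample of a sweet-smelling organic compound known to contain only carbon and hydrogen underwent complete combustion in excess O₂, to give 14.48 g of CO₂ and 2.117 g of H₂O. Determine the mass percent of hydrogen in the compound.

mol C = 14.48 g CO₂ ÷ 44.009 g/mol = 0.32902 mol
mol H = 2 × 2.117 g H₂O ÷ 18.015 g/mol = 0.23503 mol
mass % H = 0.23691 g ÷ 4.189 g × 100%

5.66%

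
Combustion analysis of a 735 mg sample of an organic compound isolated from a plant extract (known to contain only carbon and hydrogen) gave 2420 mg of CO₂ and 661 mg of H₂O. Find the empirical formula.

C3H4

mol C = 2.42 g CO₂ ÷ 44.009 g/mol = 0.05499 mol
mol H = 2 × 0.661 g H₂O ÷ 18.015 g/mol = 0.07338 mol
Divide by the smallest (0.05499 mol): C 1.000, H 1.335
Multiplying each by 3 gives whole numbers: C 3.00, H 4.00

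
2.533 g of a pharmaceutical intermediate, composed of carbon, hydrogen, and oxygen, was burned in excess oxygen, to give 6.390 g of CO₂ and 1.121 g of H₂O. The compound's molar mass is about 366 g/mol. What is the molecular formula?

mol C = 6.390 g CO₂ ÷ 44.009 g/mol = 0.14520 mol
mol H = 2 × 1.121 g H₂O ÷ 18.015 g/mol = 0.12445 mol
mass O = 2.533 − (1.7440 + 0.12545) = 0.66358 g → mol O = 0.66358 ÷ 15.999 = 0.041477 mol
Divide by the smallest (0.041477 mol): C 3.501, H 3.001, O 1.000
Multiplying each by 2 gives whole numbers: C 7.00, H 6.00, O 2.00
Empirical formula: C7H6O2
Empirical-formula mass = 122.12 g/mol; 366 ÷ 122.12 ≈ 3, so the molecular formula is C21H18O6.

C21H18O6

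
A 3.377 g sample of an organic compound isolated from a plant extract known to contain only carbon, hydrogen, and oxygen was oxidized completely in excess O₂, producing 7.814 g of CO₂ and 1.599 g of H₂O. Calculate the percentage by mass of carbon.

63.15%

mol C = 7.814 g CO₂ ÷ 44.009 g/mol = 0.17755 mol
mol H = 2 × 1.599 g H₂O ÷ 18.015 g/mol = 0.17752 mol
mass O = 3.377 − (2.1326 + 0.17894) = 1.0655 g → mol O = 1.0655 ÷ 15.999 = 0.066595 mol
mass % C = 2.1326 g ÷ 3.377 g × 100%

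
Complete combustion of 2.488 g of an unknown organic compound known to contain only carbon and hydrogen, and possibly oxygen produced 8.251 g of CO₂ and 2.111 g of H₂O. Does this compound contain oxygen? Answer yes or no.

no

mol C = 8.251 g CO₂ ÷ 44.009 g/mol = 0.18748 mol
mol H = 2 × 2.111 g H₂O ÷ 18.015 g/mol = 0.23436 mol
C and H together account for 2.4881 g — essentially the entire 2.488 g sample — so the compound contains no oxygen.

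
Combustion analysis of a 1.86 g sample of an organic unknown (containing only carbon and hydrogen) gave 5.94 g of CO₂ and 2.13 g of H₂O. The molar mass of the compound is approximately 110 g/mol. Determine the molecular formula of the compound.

mol C = 5.94 g CO₂ ÷ 44.009 g/mol = 0.1350 mol
mol H = 2 × 2.13 g H₂O ÷ 18.015 g/mol = 0.2365 mol
Divide by the smallest (0.1350 mol): C 1.000, H 1.752
Multiplying each by 4 gives whole numbers: C 4.00, H 7.01
Empirical formula: C4H7
Empirical-formula mass = 55.10 g/mol; 110 ÷ 55.10 ≈ 2, so the molecular formula is C8H14.

C8H14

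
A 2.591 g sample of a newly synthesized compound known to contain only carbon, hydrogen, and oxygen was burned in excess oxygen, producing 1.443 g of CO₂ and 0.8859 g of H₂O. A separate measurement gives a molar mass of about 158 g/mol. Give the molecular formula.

C2H6O8

mol C = 1.443 g CO₂ ÷ 44.009 g/mol = 0.032789 mol
mol H = 2 × 0.8859 g H₂O ÷ 18.015 g/mol = 0.098351 mol
mass O = 2.591 − (0.39383 + 0.099138) = 2.0980 g → mol O = 2.0980 ÷ 15.999 = 0.13114 mol
Divide by the smallest (0.032789 mol): C 1.000, H 3.000, O 3.999
Empirical formula: CH3O4
Empirical-formula mass = 79.03 g/mol; 158 ÷ 79.03 ≈ 2, so the molecular formula is C2H6O8.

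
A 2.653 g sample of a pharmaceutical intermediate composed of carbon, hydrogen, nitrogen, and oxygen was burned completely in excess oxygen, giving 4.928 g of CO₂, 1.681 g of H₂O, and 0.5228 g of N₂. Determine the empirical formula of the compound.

mol C = 4.928 g CO₂ ÷ 44.009 g/mol = 0.11198 mol
mol H = 2 × 1.681 g H₂O ÷ 18.015 g/mol = 0.18662 mol
mol N = 2 × 0.5228 g N₂ ÷ 28.014 g/mol = 0.037324 mol
mass O = 2.653 − (1.3450 + 0.18812 + 0.52280) = 0.59713 g → mol O = 0.59713 ÷ 15.999 = 0.037323 mol
Divide by the smallest (0.037323 mol): C 3.000, H 5.000, N 1.000, O 1.000

C3H5NO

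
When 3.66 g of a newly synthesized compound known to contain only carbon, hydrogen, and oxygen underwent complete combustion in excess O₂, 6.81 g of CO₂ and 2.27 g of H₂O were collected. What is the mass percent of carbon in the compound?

mol C = 6.81 g CO₂ ÷ 44.009 g/mol = 0.1547 mol
mol H = 2 × 2.27 g H₂O ÷ 18.015 g/mol = 0.2520 mol
mass O = 3.66 − (1.859 + 0.2540) = 1.547 g → mol O = 1.547 ÷ 15.999 = 0.09672 mol
mass % C = 1.859 g ÷ 3.66 g × 100%

50.8%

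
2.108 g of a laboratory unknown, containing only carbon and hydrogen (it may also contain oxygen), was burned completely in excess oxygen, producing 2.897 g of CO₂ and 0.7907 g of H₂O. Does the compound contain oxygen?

mol C = 2.897 g CO₂ ÷ 44.009 g/mol = 0.065827 mol
mol H = 2 × 0.7907 g H₂O ÷ 18.015 g/mol = 0.087782 mol
C and H account for only 0.87914 g of the 2.108 g sample; the remaining 1.2289 g must be oxygen.

yes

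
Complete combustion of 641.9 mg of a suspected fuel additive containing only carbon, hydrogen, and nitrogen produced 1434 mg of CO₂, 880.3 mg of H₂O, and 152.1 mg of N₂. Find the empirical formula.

C3H9N

mol C = 1.434 g CO₂ ÷ 44.009 g/mol = 0.032584 mol
mol H = 2 × 0.8803 g H₂O ÷ 18.015 g/mol = 0.097730 mol
mol N = 2 × 0.1521 g N₂ ÷ 28.014 g/mol = 0.010859 mol
Divide by the smallest (0.010859 mol): C 3.001, H 9.000, N 1.000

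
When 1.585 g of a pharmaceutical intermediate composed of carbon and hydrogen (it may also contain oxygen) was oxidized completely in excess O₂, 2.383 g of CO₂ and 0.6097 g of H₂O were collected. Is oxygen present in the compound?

yes

mol C = 2.383 g CO₂ ÷ 44.009 g/mol = 0.054148 mol
mol H = 2 × 0.6097 g H₂O ÷ 18.015 g/mol = 0.067688 mol
C and H account for only 0.71860 g of the 1.585 g sample; the remaining 0.86640 g must be oxygen.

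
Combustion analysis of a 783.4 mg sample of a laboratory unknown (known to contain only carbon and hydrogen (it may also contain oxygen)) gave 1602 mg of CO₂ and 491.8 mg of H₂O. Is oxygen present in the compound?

mol C = 1.602 g CO₂ ÷ 44.009 g/mol = 0.036402 mol
mol H = 2 × 0.4918 g H₂O ÷ 18.015 g/mol = 0.054599 mol
C and H account for only 0.49226 g of the 0.7834 g sample; the remaining 0.29114 g must be oxygen.

yes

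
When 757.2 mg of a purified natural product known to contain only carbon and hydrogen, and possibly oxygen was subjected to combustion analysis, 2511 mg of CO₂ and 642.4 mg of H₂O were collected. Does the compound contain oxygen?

no

mol C = 2.511 g CO₂ ÷ 44.009 g/mol = 0.057057 mol
mol H = 2 × 0.6424 g H₂O ÷ 18.015 g/mol = 0.071318 mol
C and H together account for 0.75719 g — essentially the entire 0.7572 g sample — so the compound contains no oxygen.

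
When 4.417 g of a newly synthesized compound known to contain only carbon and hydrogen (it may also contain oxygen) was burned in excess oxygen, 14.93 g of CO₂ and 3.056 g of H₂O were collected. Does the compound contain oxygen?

mol C = 14.93 g CO₂ ÷ 44.009 g/mol = 0.33925 mol
mol H = 2 × 3.056 g H₂O ÷ 18.015 g/mol = 0.33927 mol
C and H together account for 4.4167 g — essentially the entire 4.417 g sample — so the compound contains no oxygen.

no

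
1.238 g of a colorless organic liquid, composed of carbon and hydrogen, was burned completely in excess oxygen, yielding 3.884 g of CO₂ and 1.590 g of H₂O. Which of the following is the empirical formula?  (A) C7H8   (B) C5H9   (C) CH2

(C) CH2

mol C = 3.884 g CO₂ ÷ 44.009 g/mol = 0.088255 mol
mol H = 2 × 1.590 g H₂O ÷ 18.015 g/mol = 0.17652 mol
Divide by the smallest (0.088255 mol): C 1.000, H 2.000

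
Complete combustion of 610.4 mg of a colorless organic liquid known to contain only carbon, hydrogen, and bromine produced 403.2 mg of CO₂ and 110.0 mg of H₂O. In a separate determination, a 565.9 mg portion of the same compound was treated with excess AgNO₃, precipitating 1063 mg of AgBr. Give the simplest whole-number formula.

C3H4Br2

mol C = 0.4032 g CO₂ ÷ 44.009 g/mol = 0.0091618 mol
mol H = 2 × 0.1100 g H₂O ÷ 18.015 g/mol = 0.012212 mol
From the AgBr data: mol Br per gram of compound = (1.063 ÷ 187.772) ÷ 0.5659 = 0.010004 mol/g, so in the 0.6104 g combustion sample mol Br = 0.0061063 mol
Divide by the smallest (0.0061063 mol): C 1.500, H 2.000, Br 1.000
Multiplying each by 2 gives whole numbers: C 3.00, H 4.00, Br 2.00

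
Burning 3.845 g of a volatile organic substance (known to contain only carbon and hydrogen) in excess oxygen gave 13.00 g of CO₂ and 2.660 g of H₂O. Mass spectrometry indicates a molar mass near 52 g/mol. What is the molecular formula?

mol C = 13.00 g CO₂ ÷ 44.009 g/mol = 0.29539 mol
mol H = 2 × 2.660 g H₂O ÷ 18.015 g/mol = 0.29531 mol
Divide by the smallest (0.29531 mol): C 1.000, H 1.000
Empirical formula: CH
Empirical-formula mass = 13.02 g/mol; 52 ÷ 13.02 ≈ 4, so the molecular formula is C4H4.

C4H4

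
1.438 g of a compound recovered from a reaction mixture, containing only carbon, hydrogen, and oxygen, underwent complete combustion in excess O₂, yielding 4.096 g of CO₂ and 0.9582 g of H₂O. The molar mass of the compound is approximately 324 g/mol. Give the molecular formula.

C21H24O3

mol C = 4.096 g CO₂ ÷ 44.009 g/mol = 0.093072 mol
mol H = 2 × 0.9582 g H₂O ÷ 18.015 g/mol = 0.10638 mol
mass O = 1.438 − (1.1179 + 0.10723) = 0.21288 g → mol O = 0.21288 ÷ 15.999 = 0.013306 mol
Divide by the smallest (0.013306 mol): C 6.995, H 7.995, O 1.000
Empirical formula: C7H8O
Empirical-formula mass = 108.14 g/mol; 324 ÷ 108.14 ≈ 3, so the molecular formula is C21H24O3.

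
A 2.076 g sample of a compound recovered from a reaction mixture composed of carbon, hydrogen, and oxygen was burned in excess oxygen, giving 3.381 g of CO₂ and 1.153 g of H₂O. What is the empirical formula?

mol C = 3.381 g CO₂ ÷ 44.009 g/mol = 0.076825 mol
mol H = 2 × 1.153 g H₂O ÷ 18.015 g/mol = 0.12800 mol
mass O = 2.076 − (0.92275 + 0.12903) = 1.0242 g → mol O = 1.0242 ÷ 15.999 = 0.064018 mol
Divide by the smallest (0.064018 mol): C 1.200, H 2.000, O 1.000
Multiplying each by 5 gives whole numbers: C 6.00, H 10.00, O 5.00

C6H10O5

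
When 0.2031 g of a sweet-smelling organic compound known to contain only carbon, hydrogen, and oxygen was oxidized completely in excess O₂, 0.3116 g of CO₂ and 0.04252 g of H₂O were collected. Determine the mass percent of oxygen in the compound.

mol C = 0.3116 g CO₂ ÷ 44.009 g/mol = 0.0070804 mol
mol H = 2 × 0.04252 g H₂O ÷ 18.015 g/mol = 0.0047205 mol
mass O = 0.2031 − (0.085042 + 0.0047583) = 0.11330 g → mol O = 0.11330 ÷ 15.999 = 0.0070817 mol
mass % O = 0.11330 g ÷ 0.2031 g × 100%

55.79%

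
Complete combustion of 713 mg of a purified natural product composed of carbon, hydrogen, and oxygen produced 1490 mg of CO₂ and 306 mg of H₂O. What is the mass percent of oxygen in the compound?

mol C = 1.49 g CO₂ ÷ 44.009 g/mol = 0.03386 mol
mol H = 2 × 0.306 g H₂O ÷ 18.015 g/mol = 0.03397 mol
mass O = 0.713 − (0.4067 + 0.03424) = 0.2721 g → mol O = 0.2721 ÷ 15.999 = 0.01701 mol
mass % O = 0.2721 g ÷ 0.713 g × 100%

38.2%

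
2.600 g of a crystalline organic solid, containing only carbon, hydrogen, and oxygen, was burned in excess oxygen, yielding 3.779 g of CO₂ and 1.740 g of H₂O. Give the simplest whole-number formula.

mol C = 3.779 g CO₂ ÷ 44.009 g/mol = 0.085869 mol
mol H = 2 × 1.740 g H₂O ÷ 18.015 g/mol = 0.19317 mol
mass O = 2.600 − (1.0314 + 0.19472) = 1.3739 g → mol O = 1.3739 ÷ 15.999 = 0.085875 mol
Divide by the smallest (0.085869 mol): C 1.000, H 2.250, O 1.000
Multiplying each by 4 gives whole numbers: C 4.00, H 9.00, O 4.00

C4H9O4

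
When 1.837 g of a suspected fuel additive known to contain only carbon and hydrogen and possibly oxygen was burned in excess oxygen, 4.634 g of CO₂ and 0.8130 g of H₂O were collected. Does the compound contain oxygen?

mol C = 4.634 g CO₂ ÷ 44.009 g/mol = 0.10530 mol
mol H = 2 × 0.8130 g H₂O ÷ 18.015 g/mol = 0.090258 mol
C and H account for only 1.3557 g of the 1.837 g sample; the remaining 0.48130 g must be oxygen.

yes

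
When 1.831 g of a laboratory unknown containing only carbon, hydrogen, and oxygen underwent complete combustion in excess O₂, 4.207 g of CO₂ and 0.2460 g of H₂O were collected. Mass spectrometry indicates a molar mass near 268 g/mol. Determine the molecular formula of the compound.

C14H4O6

mol C = 4.207 g CO₂ ÷ 44.009 g/mol = 0.095594 mol
mol H = 2 × 0.2460 g H₂O ÷ 18.015 g/mol = 0.027311 mol
mass O = 1.831 − (1.1482 + 0.027529) = 0.65529 g → mol O = 0.65529 ÷ 15.999 = 0.040958 mol
Divide by the smallest (0.027311 mol): C 3.500, H 1.000, O 1.500
Multiplying each by 2 gives whole numbers: C 7.00, H 2.00, O 3.00
Empirical formula: C7H2O3
Empirical-formula mass = 134.09 g/mol; 268 ÷ 134.09 ≈ 2, so the molecular formula is C14H4O6.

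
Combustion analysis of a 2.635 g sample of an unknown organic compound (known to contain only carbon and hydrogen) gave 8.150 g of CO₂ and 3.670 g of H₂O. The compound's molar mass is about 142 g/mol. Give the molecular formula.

C10H22

mol C = 8.150 g CO₂ ÷ 44.009 g/mol = 0.18519 mol
mol H = 2 × 3.670 g H₂O ÷ 18.015 g/mol = 0.40744 mol
Divide by the smallest (0.18519 mol): C 1.000, H 2.200
Multiplying each by 5 gives whole numbers: C 5.00, H 11.00
Empirical formula: C5H11
Empirical-formula mass = 71.14 g/mol; 142 ÷ 71.14 ≈ 2, so the molecular formula is C10H22.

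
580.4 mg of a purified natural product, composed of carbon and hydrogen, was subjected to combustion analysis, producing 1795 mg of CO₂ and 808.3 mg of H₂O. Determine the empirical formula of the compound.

C5H11

mol C = 1.795 g CO₂ ÷ 44.009 g/mol = 0.040787 mol
mol H = 2 × 0.8083 g H₂O ÷ 18.015 g/mol = 0.089736 mol
Divide by the smallest (0.040787 mol): C 1.000, H 2.200
Multiplying each by 5 gives whole numbers: C 5.00, H 11.00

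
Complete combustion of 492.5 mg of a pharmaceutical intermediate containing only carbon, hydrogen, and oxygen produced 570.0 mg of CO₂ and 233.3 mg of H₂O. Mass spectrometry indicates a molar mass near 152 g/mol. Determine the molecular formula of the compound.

mol C = 0.5700 g CO₂ ÷ 44.009 g/mol = 0.012952 mol
mol H = 2 × 0.2333 g H₂O ÷ 18.015 g/mol = 0.025901 mol
mass O = 0.4925 − (0.15557 + 0.026108) = 0.31083 g → mol O = 0.31083 ÷ 15.999 = 0.019428 mol
Divide by the smallest (0.012952 mol): C 1.000, H 2.000, O 1.500
Multiplying each by 2 gives whole numbers: C 2.00, H 4.00, O 3.00
Empirical formula: C2H4O3
Empirical-formula mass = 76.05 g/mol; 152 ÷ 76.05 ≈ 2, so the molecular formula is C4H8O6.

C4H8O6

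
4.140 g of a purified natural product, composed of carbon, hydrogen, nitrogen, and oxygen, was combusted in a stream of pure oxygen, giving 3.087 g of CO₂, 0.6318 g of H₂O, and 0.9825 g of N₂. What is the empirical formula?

CHNO2

mol C = 3.087 g CO₂ ÷ 44.009 g/mol = 0.070145 mol
mol H = 2 × 0.6318 g H₂O ÷ 18.015 g/mol = 0.070142 mol
mol N = 2 × 0.9825 g N₂ ÷ 28.014 g/mol = 0.070143 mol
mass O = 4.140 − (0.84251 + 0.070703 + 0.98250) = 2.2443 g → mol O = 2.2443 ÷ 15.999 = 0.14028 mol
Divide by the smallest (0.070142 mol): C 1.000, H 1.000, N 1.000, O 2.000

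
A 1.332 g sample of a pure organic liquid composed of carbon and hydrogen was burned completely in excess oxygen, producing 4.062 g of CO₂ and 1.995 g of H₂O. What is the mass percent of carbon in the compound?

83.23%

mol C = 4.062 g CO₂ ÷ 44.009 g/mol = 0.092299 mol
mol H = 2 × 1.995 g H₂O ÷ 18.015 g/mol = 0.22148 mol
mass % C = 1.1086 g ÷ 1.332 g × 100%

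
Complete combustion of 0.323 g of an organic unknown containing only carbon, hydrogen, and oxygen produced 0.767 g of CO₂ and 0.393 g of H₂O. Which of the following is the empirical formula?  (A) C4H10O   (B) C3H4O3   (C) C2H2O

mol C = 0.767 g CO₂ ÷ 44.009 g/mol = 0.01743 mol
mol H = 2 × 0.393 g H₂O ÷ 18.015 g/mol = 0.04363 mol
mass O = 0.323 − (0.2093 + 0.04398) = 0.06969 g → mol O = 0.06969 ÷ 15.999 = 0.004356 mol
Divide by the smallest (0.004356 mol): C 4.001, H 10.016, O 1.000

(A) C4H10O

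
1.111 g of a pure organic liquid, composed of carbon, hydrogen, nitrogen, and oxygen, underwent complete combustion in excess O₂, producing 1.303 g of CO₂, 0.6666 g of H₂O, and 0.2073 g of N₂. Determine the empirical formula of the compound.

mol C = 1.303 g CO₂ ÷ 44.009 g/mol = 0.029608 mol
mol H = 2 × 0.6666 g H₂O ÷ 18.015 g/mol = 0.074005 mol
mol N = 2 × 0.2073 g N₂ ÷ 28.014 g/mol = 0.014800 mol
mass O = 1.111 − (0.35562 + 0.074597 + 0.20730) = 0.47349 g → mol O = 0.47349 ÷ 15.999 = 0.029595 mol
Divide by the smallest (0.014800 mol): C 2.001, H 5.000, N 1.000, O 2.000

C2H5NO2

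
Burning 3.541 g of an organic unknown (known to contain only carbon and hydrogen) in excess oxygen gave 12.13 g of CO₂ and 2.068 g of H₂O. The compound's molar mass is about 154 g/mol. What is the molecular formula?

mol C = 12.13 g CO₂ ÷ 44.009 g/mol = 0.27563 mol
mol H = 2 × 2.068 g H₂O ÷ 18.015 g/mol = 0.22959 mol
Divide by the smallest (0.22959 mol): C 1.201, H 1.000
Multiplying each by 5 gives whole numbers: C 6.00, H 5.00
Empirical formula: C6H5
Empirical-formula mass = 77.11 g/mol; 154 ÷ 77.11 ≈ 2, so the molecular formula is C12H10.

C12H10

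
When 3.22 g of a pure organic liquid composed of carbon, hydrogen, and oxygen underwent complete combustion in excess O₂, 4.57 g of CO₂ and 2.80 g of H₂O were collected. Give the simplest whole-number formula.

mol C = 4.57 g CO₂ ÷ 44.009 g/mol = 0.1038 mol
mol H = 2 × 2.80 g H₂O ÷ 18.015 g/mol = 0.3109 mol
mass O = 3.22 − (1.247 + 0.3133) = 1.659 g → mol O = 1.659 ÷ 15.999 = 0.1037 mol
Divide by the smallest (0.1037 mol): C 1.001, H 2.997, O 1.000

CH3O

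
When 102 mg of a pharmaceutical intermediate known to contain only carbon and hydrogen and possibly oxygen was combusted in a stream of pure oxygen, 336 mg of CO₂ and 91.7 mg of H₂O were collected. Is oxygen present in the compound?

no

mol C = 0.336 g CO₂ ÷ 44.009 g/mol = 0.007635 mol
mol H = 2 × 0.0917 g H₂O ÷ 18.015 g/mol = 0.01018 mol
C and H together account for 0.1020 g — essentially the entire 0.102 g sample — so the compound contains no oxygen.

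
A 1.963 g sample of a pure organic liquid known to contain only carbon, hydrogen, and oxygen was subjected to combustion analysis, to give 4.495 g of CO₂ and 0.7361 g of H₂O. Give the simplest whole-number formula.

mol C = 4.495 g CO₂ ÷ 44.009 g/mol = 0.10214 mol
mol H = 2 × 0.7361 g H₂O ÷ 18.015 g/mol = 0.081721 mol
mass O = 1.963 − (1.2268 + 0.082375) = 0.65384 g → mol O = 0.65384 ÷ 15.999 = 0.040868 mol
Divide by the smallest (0.040868 mol): C 2.499, H 2.000, O 1.000
Multiplying each by 2 gives whole numbers: C 5.00, H 4.00, O 2.00

C5H4O2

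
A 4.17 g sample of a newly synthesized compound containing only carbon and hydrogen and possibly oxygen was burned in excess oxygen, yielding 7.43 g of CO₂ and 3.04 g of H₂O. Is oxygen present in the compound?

mol C = 7.43 g CO₂ ÷ 44.009 g/mol = 0.1688 mol
mol H = 2 × 3.04 g H₂O ÷ 18.015 g/mol = 0.3375 mol
C and H account for only 2.368 g of the 4.17 g sample; the remaining 1.802 g must be oxygen.

yes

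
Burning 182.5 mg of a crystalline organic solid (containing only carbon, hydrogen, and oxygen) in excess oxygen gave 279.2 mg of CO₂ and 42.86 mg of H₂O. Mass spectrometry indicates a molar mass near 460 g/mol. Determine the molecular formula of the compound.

C16H12O16

mol C = 0.2792 g CO₂ ÷ 44.009 g/mol = 0.0063442 mol
mol H = 2 × 0.04286 g H₂O ÷ 18.015 g/mol = 0.0047583 mol
mass O = 0.1825 − (0.076200 + 0.0047963) = 0.10150 g → mol O = 0.10150 ÷ 15.999 = 0.0063444 mol
Divide by the smallest (0.0047583 mol): C 1.333, H 1.000, O 1.333
Multiplying each by 3 gives whole numbers: C 4.00, H 3.00, O 4.00
Empirical formula: C4H3O4
Empirical-formula mass = 115.06 g/mol; 460 ÷ 115.06 ≈ 4, so the molecular formula is C16H12O16.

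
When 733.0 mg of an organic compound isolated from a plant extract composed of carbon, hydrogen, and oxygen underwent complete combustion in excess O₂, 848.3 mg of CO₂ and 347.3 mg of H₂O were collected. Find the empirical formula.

C2H4O3

mol C = 0.8483 g CO₂ ÷ 44.009 g/mol = 0.019276 mol
mol H = 2 × 0.3473 g H₂O ÷ 18.015 g/mol = 0.038557 mol
mass O = 0.7330 − (0.23152 + 0.038865) = 0.46262 g → mol O = 0.46262 ÷ 15.999 = 0.028915 mol
Divide by the smallest (0.019276 mol): C 1.000, H 2.000, O 1.500
Multiplying each by 2 gives whole numbers: C 2.00, H 4.00, O 3.00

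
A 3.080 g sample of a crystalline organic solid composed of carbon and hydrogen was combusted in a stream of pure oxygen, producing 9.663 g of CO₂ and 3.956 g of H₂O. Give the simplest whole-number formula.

CH2

mol C = 9.663 g CO₂ ÷ 44.009 g/mol = 0.21957 mol
mol H = 2 × 3.956 g H₂O ÷ 18.015 g/mol = 0.43919 mol
Divide by the smallest (0.21957 mol): C 1.000, H 2.000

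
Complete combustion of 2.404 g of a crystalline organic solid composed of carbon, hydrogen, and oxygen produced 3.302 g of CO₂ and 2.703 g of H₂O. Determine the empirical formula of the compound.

CH4O

mol C = 3.302 g CO₂ ÷ 44.009 g/mol = 0.075030 mol
mol H = 2 × 2.703 g H₂O ÷ 18.015 g/mol = 0.30008 mol
mass O = 2.404 − (0.90119 + 0.30248) = 1.2003 g → mol O = 1.2003 ÷ 15.999 = 0.075025 mol
Divide by the smallest (0.075025 mol): C 1.000, H 4.000, O 1.000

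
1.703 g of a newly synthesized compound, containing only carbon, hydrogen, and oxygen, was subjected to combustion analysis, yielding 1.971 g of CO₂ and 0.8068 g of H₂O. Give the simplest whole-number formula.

mol C = 1.971 g CO₂ ÷ 44.009 g/mol = 0.044786 mol
mol H = 2 × 0.8068 g H₂O ÷ 18.015 g/mol = 0.089570 mol
mass O = 1.703 − (0.53793 + 0.090286) = 1.0748 g → mol O = 1.0748 ÷ 15.999 = 0.067178 mol
Divide by the smallest (0.044786 mol): C 1.000, H 2.000, O 1.500
Multiplying each by 2 gives whole numbers: C 2.00, H 4.00, O 3.00

C2H4O3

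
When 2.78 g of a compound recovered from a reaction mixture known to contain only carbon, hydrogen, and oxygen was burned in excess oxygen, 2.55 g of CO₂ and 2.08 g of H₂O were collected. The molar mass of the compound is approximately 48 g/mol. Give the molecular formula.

CH4O2

mol C = 2.55 g CO₂ ÷ 44.009 g/mol = 0.05794 mol
mol H = 2 × 2.08 g H₂O ÷ 18.015 g/mol = 0.2309 mol
mass O = 2.78 − (0.6959 + 0.2328) = 1.851 g → mol O = 1.851 ÷ 15.999 = 0.1157 mol
Divide by the smallest (0.05794 mol): C 1.000, H 3.985, O 1.997
Empirical formula: CH4O2
Empirical-formula mass = 48.04 g/mol; 48 ÷ 48.04 ≈ 1, so the molecular formula is CH4O2.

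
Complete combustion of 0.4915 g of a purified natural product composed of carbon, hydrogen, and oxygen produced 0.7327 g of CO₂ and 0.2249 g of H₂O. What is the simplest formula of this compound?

C2H3O2

mol C = 0.7327 g CO₂ ÷ 44.009 g/mol = 0.016649 mol
mol H = 2 × 0.2249 g H₂O ÷ 18.015 g/mol = 0.024968 mol
mass O = 0.4915 − (0.19997 + 0.025168) = 0.26636 g → mol O = 0.26636 ÷ 15.999 = 0.016649 mol
Divide by the smallest (0.016649 mol): C 1.000, H 1.500, O 1.000
Multiplying each by 2 gives whole numbers: C 2.00, H 3.00, O 2.00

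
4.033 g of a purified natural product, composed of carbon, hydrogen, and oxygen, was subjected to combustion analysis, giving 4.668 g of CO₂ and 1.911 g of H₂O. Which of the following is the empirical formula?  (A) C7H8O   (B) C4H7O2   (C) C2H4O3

mol C = 4.668 g CO₂ ÷ 44.009 g/mol = 0.10607 mol
mol H = 2 × 1.911 g H₂O ÷ 18.015 g/mol = 0.21216 mol
mass O = 4.033 − (1.2740 + 0.21385) = 2.5451 g → mol O = 2.5451 ÷ 15.999 = 0.15908 mol
Divide by the smallest (0.10607 mol): C 1.000, H 2.000, O 1.500
Multiplying each by 2 gives whole numbers: C 2.00, H 4.00, O 3.00

(C) C2H4O3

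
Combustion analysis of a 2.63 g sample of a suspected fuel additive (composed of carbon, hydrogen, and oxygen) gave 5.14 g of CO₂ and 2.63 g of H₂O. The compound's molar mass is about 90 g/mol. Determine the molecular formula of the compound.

mol C = 5.14 g CO₂ ÷ 44.009 g/mol = 0.1168 mol
mol H = 2 × 2.63 g H₂O ÷ 18.015 g/mol = 0.2920 mol
mass O = 2.63 − (1.403 + 0.2943) = 0.9329 g → mol O = 0.9329 ÷ 15.999 = 0.05831 mol
Divide by the smallest (0.05831 mol): C 2.003, H 5.008, O 1.000
Empirical formula: C2H5O
Empirical-formula mass = 45.06 g/mol; 90 ÷ 45.06 ≈ 2, so the molecular formula is C4H10O2.

C4H10O2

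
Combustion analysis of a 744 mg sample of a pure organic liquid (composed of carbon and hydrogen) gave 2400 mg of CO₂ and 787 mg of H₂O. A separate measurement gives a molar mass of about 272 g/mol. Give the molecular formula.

mol C = 2.40 g CO₂ ÷ 44.009 g/mol = 0.05453 mol
mol H = 2 × 0.787 g H₂O ÷ 18.015 g/mol = 0.08737 mol
Divide by the smallest (0.05453 mol): C 1.000, H 1.602
Multiplying each by 5 gives whole numbers: C 5.00, H 8.01
Empirical formula: C5H8
Empirical-formula mass = 68.12 g/mol; 272 ÷ 68.12 ≈ 4, so the molecular formula is C20H32.

C20H32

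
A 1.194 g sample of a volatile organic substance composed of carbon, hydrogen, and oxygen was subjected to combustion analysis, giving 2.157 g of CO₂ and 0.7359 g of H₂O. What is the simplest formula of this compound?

mol C = 2.157 g CO₂ ÷ 44.009 g/mol = 0.049013 mol
mol H = 2 × 0.7359 g H₂O ÷ 18.015 g/mol = 0.081699 mol
mass O = 1.194 − (0.58869 + 0.082352) = 0.52296 g → mol O = 0.52296 ÷ 15.999 = 0.032687 mol
Divide by the smallest (0.032687 mol): C 1.499, H 2.499, O 1.000
Multiplying each by 2 gives whole numbers: C 3.00, H 5.00, O 2.00

C3H5O2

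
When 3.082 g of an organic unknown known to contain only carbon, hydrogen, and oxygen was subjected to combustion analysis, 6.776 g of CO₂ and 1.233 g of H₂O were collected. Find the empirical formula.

C9H8O4

mol C = 6.776 g CO₂ ÷ 44.009 g/mol = 0.15397 mol
mol H = 2 × 1.233 g H₂O ÷ 18.015 g/mol = 0.13689 mol
mass O = 3.082 − (1.8493 + 0.13798) = 1.0947 g → mol O = 1.0947 ÷ 15.999 = 0.068423 mol
Divide by the smallest (0.068423 mol): C 2.250, H 2.001, O 1.000
Multiplying each by 4 gives whole numbers: C 9.00, H 8.00, O 4.00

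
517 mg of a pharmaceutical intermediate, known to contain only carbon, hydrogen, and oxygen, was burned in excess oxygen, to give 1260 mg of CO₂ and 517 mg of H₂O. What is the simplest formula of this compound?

C4H8O

mol C = 1.26 g CO₂ ÷ 44.009 g/mol = 0.02863 mol
mol H = 2 × 0.517 g H₂O ÷ 18.015 g/mol = 0.05740 mol
mass O = 0.517 − (0.3439 + 0.05786) = 0.1153 g → mol O = 0.1153 ÷ 15.999 = 0.007204 mol
Divide by the smallest (0.007204 mol): C 3.974, H 7.967, O 1.000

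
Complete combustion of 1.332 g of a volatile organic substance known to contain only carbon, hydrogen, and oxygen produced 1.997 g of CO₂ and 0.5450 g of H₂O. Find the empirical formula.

mol C = 1.997 g CO₂ ÷ 44.009 g/mol = 0.045377 mol
mol H = 2 × 0.5450 g H₂O ÷ 18.015 g/mol = 0.060505 mol
mass O = 1.332 − (0.54502 + 0.060989) = 0.72599 g → mol O = 0.72599 ÷ 15.999 = 0.045377 mol
Divide by the smallest (0.045377 mol): C 1.000, H 1.333, O 1.000
Multiplying each by 3 gives whole numbers: C 3.00, H 4.00, O 3.00

C3H4O3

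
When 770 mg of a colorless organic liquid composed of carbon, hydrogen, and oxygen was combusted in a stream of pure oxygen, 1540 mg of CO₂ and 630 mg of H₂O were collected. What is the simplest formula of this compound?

mol C = 1.54 g CO₂ ÷ 44.009 g/mol = 0.03499 mol
mol H = 2 × 0.630 g H₂O ÷ 18.015 g/mol = 0.06994 mol
mass O = 0.770 − (0.4203 + 0.07050) = 0.2792 g → mol O = 0.2792 ÷ 15.999 = 0.01745 mol
Divide by the smallest (0.01745 mol): C 2.005, H 4.008, O 1.000

C2H4O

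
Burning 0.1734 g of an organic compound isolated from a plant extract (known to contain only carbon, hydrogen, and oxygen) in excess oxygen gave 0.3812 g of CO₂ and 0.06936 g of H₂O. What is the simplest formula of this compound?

C9H8O4

mol C = 0.3812 g CO₂ ÷ 44.009 g/mol = 0.0086619 mol
mol H = 2 × 0.06936 g H₂O ÷ 18.015 g/mol = 0.0077002 mol
mass O = 0.1734 − (0.10404 + 0.0077619) = 0.061600 g → mol O = 0.061600 ÷ 15.999 = 0.0038503 mol
Divide by the smallest (0.0038503 mol): C 2.250, H 2.000, O 1.000
Multiplying each by 4 gives whole numbers: C 9.00, H 8.00, O 4.00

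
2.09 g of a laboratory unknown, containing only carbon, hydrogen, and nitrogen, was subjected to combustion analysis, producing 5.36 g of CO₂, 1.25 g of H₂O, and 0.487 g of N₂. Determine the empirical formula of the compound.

mol C = 5.36 g CO₂ ÷ 44.009 g/mol = 0.1218 mol
mol H = 2 × 1.25 g H₂O ÷ 18.015 g/mol = 0.1388 mol
mol N = 2 × 0.487 g N₂ ÷ 28.014 g/mol = 0.03477 mol
Divide by the smallest (0.03477 mol): C 3.503, H 3.991, N 1.000
Multiplying each by 2 gives whole numbers: C 7.01, H 7.98, N 2.00

C7H8N2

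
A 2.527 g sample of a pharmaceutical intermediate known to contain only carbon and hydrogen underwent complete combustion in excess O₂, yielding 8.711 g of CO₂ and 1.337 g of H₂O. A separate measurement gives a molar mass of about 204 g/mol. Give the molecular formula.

mol C = 8.711 g CO₂ ÷ 44.009 g/mol = 0.19794 mol
mol H = 2 × 1.337 g H₂O ÷ 18.015 g/mol = 0.14843 mol
Divide by the smallest (0.14843 mol): C 1.334, H 1.000
Multiplying each by 3 gives whole numbers: C 4.00, H 3.00
Empirical formula: C4H3
Empirical-formula mass = 51.07 g/mol; 204 ÷ 51.07 ≈ 4, so the molecular formula is C16H12.

C16H12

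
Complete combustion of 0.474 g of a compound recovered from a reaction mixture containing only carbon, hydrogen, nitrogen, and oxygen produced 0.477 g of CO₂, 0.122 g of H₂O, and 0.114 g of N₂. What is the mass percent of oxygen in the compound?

45.6%

mol C = 0.477 g CO₂ ÷ 44.009 g/mol = 0.01084 mol
mol H = 2 × 0.122 g H₂O ÷ 18.015 g/mol = 0.01354 mol
mol N = 2 × 0.114 g N₂ ÷ 28.014 g/mol = 0.008139 mol
mass O = 0.474 − (0.1302 + 0.01365 + 0.1140) = 0.2162 g → mol O = 0.2162 ÷ 15.999 = 0.01351 mol
mass % O = 0.2162 g ÷ 0.474 g × 100%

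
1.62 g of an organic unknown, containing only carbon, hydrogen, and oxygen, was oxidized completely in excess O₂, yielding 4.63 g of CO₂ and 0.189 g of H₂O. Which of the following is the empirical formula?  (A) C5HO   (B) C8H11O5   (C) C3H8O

(A) C5HO

mol C = 4.63 g CO₂ ÷ 44.009 g/mol = 0.1052 mol
mol H = 2 × 0.189 g H₂O ÷ 18.015 g/mol = 0.02098 mol
mass O = 1.62 − (1.264 + 0.02115) = 0.3352 g → mol O = 0.3352 ÷ 15.999 = 0.02095 mol
Divide by the smallest (0.02095 mol): C 5.021, H 1.001, O 1.000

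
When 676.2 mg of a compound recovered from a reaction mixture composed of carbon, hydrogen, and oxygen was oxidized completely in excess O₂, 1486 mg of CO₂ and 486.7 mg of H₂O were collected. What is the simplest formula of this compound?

mol C = 1.486 g CO₂ ÷ 44.009 g/mol = 0.033766 mol
mol H = 2 × 0.4867 g H₂O ÷ 18.015 g/mol = 0.054033 mol
mass O = 0.6762 − (0.40556 + 0.054465) = 0.21617 g → mol O = 0.21617 ÷ 15.999 = 0.013512 mol
Divide by the smallest (0.013512 mol): C 2.499, H 3.999, O 1.000
Multiplying each by 2 gives whole numbers: C 5.00, H 8.00, O 2.00

C5H8O2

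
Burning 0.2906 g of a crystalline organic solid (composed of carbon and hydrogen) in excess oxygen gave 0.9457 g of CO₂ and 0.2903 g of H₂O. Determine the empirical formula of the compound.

C2H3

mol C = 0.9457 g CO₂ ÷ 44.009 g/mol = 0.021489 mol
mol H = 2 × 0.2903 g H₂O ÷ 18.015 g/mol = 0.032229 mol
Divide by the smallest (0.021489 mol): C 1.000, H 1.500
Multiplying each by 2 gives whole numbers: C 2.00, H 3.00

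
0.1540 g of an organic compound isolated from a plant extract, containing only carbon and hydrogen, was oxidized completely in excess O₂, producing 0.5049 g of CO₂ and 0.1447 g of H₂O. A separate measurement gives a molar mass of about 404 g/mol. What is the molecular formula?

C30H42

mol C = 0.5049 g CO₂ ÷ 44.009 g/mol = 0.011473 mol
mol H = 2 × 0.1447 g H₂O ÷ 18.015 g/mol = 0.016064 mol
Divide by the smallest (0.011473 mol): C 1.000, H 1.400
Multiplying each by 5 gives whole numbers: C 5.00, H 7.00
Empirical formula: C5H7
Empirical-formula mass = 67.11 g/mol; 404 ÷ 67.11 ≈ 6, so the molecular formula is C30H42.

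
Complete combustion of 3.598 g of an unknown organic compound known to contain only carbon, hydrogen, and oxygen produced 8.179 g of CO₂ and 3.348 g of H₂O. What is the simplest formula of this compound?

mol C = 8.179 g CO₂ ÷ 44.009 g/mol = 0.18585 mol
mol H = 2 × 3.348 g H₂O ÷ 18.015 g/mol = 0.37169 mol
mass O = 3.598 − (2.2322 + 0.37466) = 0.99111 g → mol O = 0.99111 ÷ 15.999 = 0.061948 mol
Divide by the smallest (0.061948 mol): C 3.000, H 6.000, O 1.000

C3H6O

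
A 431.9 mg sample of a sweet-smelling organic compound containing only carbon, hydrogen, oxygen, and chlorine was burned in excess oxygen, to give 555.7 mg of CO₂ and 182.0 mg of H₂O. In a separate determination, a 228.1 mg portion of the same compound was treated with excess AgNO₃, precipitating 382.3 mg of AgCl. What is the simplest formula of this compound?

mol C = 0.5557 g CO₂ ÷ 44.009 g/mol = 0.012627 mol
mol H = 2 × 0.1820 g H₂O ÷ 18.015 g/mol = 0.020205 mol
From the AgCl data: mol Cl per gram of compound = (0.3823 ÷ 143.318) ÷ 0.2281 = 0.011694 mol/g, so in the 0.4319 g combustion sample mol Cl = 0.0050508 mol
mass O = 0.4319 − (0.15166 + 0.020367 + 0.17905) = 0.080819 g → mol O = 0.080819 ÷ 15.999 = 0.0050515 mol
Divide by the smallest (0.0050508 mol): C 2.500, H 4.000, Cl 1.000, O 1.000
Multiplying each by 2 gives whole numbers: C 5.00, H 8.00, Cl 2.00, O 2.00

C5H8Cl2O2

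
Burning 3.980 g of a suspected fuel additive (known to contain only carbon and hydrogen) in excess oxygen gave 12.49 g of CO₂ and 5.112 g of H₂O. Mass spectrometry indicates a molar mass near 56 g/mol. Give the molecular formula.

mol C = 12.49 g CO₂ ÷ 44.009 g/mol = 0.28381 mol
mol H = 2 × 5.112 g H₂O ÷ 18.015 g/mol = 0.56753 mol
Divide by the smallest (0.28381 mol): C 1.000, H 2.000
Empirical formula: CH2
Empirical-formula mass = 14.03 g/mol; 56 ÷ 14.03 ≈ 4, so the molecular formula is C4H8.

C4H8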